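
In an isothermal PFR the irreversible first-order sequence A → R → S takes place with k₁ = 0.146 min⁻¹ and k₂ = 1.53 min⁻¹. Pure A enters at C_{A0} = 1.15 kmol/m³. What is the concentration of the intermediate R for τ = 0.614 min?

Solving the coupled first-order balances gives C_R(τ) = [k₁/(k₂−k₁)]·C_{A0}·(e^(−k₁τ) − e^(−k₂τ)).
e^(−k₁τ) = e^(−0.146×0.614) = e^(−0.08964) = 0.9143; e^(−k₂τ) = e^(−0.9394) = 0.3909.
C_R = 0.146×1.15/(1.53−0.146) × (0.9143−0.3909) = 0.1213×0.5234 = 0.06350 kmol/m³.

0.0635 kmol/m³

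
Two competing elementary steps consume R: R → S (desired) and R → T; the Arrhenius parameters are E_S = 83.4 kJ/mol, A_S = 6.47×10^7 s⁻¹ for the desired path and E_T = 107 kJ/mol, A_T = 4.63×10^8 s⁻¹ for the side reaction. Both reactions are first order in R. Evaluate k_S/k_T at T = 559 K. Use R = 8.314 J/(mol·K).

k_S/k_T = (A_S/A_T)·exp[−(E_S−E_T)/(RT)] = (A_S/A_T)·exp[(E_T−E_S)/(RT)].
(E_T−E_S)/(RT) = (107−83.4)×10³/(8.314×559) = 23600/4648 = 5.078.
k_S/k_T = (6.47×10^7/4.63×10^8)·exp(5.078) = 0.1397 × 160.4 = 22.4.
Since E_S < E_T, lowering the temperature improves selectivity toward S.

22.4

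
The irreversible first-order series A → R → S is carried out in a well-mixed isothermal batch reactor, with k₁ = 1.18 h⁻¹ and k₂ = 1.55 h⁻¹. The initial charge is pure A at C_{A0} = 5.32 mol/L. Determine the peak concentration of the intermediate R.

1.70 mol/L

For a first-order series the maximum intermediate yield is C_{R,max}/C_{A0} = (k₁/k₂)^[k₂/(k₂−k₁)].
= (1.18/1.55)^(1.55/(1.55−1.18)) = (0.7613)^(4.189) = 0.3190.
C_{R,max} = 0.3190×5.32 = 1.70 mol/L.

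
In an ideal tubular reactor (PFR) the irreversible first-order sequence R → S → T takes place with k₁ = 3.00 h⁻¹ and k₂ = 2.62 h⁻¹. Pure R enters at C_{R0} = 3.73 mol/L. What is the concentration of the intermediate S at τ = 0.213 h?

The intermediate concentration in a first-order A→B→C sequence is C_S = k₁C_{R0}(e^(−k₁τ) − e^(−k₂τ))/(k₂−k₁).
e^(−k₁τ) = e^(−3.00×0.213) = e^(−0.6390) = 0.5278; e^(−k₂τ) = e^(−0.5581) = 0.5723.
C_S = 3.00×3.73/(2.62−3.00) × (0.5278−0.5723) = (-29.45)×(-0.04450) = 1.310 mol/L.

1.31 mol/L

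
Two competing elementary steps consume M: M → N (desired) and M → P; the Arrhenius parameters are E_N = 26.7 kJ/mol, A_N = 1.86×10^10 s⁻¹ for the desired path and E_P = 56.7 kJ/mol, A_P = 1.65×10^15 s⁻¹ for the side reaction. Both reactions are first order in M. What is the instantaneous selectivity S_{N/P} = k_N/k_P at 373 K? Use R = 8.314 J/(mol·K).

0.179

k_N/k_P = (A_N/A_P)·exp[−(E_N−E_P)/(RT)] = (A_N/A_P)·exp[(E_P−E_N)/(RT)].
(E_P−E_N)/(RT) = (56.7−26.7)×10³/(8.314×373) = 30000/3101 = 9.674.
k_N/k_P = (1.86×10^10/1.65×10^15)·exp(9.674) = 1.127×10^-5 × 15898 = 0.179.
Since E_N < E_P, lowering the temperature improves selectivity toward N.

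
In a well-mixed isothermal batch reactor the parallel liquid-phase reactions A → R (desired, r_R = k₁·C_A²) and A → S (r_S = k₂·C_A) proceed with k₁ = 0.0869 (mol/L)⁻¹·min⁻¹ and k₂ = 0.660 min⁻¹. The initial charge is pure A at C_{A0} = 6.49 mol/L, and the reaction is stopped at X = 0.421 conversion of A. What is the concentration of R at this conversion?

C_A = C_{A0}(1−X) = 3.758 mol/L.
Along a PFR/batch, dC_S/dC_A = −r_S/(r_R+r_S) = −k₂/(k₂+k₁·C_A).
Integrating from C_{A0} to C_A: C_S = (0.660/0.0869)·ln[(0.660+0.0869·6.49)/(0.660+0.0869·3.76)] = 7.595·ln(1.224/0.9865) = 1.638 mol/L.
Then C_R = (C_{A0}−C_A) − C_S = 2.732 − 1.638 = 1.094 mol/L.

1.09 mol/L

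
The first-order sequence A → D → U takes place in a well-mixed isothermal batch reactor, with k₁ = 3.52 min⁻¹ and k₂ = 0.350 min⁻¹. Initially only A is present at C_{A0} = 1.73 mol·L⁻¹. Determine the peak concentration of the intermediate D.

At the optimum, C_{D,max}/C_{A0} = (k₁/k₂)^[k₂/(k₂−k₁)].
= (3.52/0.350)^(0.350/(0.350−3.52)) = (10.06)^(-0.1104) = 0.7750.
C_{D,max} = 0.7750×1.73 = 1.34 mol·L⁻¹.

1.34 mol·L⁻¹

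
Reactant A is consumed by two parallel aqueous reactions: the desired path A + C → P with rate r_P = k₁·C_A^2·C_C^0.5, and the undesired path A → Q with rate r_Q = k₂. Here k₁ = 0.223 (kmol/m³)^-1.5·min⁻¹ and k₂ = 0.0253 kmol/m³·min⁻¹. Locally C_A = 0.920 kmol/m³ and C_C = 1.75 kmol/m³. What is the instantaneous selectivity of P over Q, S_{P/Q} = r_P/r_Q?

9.87

S_{P/Q} = r_P/r_Q = (k₁·C_A^2·C_C^0.5)/(k₂) = (k₁/k₂)·C_A^2·C_C^0.5.
= (0.223×0.9200^2×1.750^0.5) / (0.0253) = 0.2497/0.02530 = 9.87.
Since the desired path is higher order in A, keeping C_A high (PFR or concentrated feed) favours P.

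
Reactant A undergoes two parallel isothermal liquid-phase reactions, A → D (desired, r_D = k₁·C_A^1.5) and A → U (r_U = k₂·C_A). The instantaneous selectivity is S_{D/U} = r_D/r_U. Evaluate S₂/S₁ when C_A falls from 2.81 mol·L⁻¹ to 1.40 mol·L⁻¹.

S_{D/U} = (k₁/k₂)·C_A^0.5, so S₂/S₁ = (C_{A,2}/C_{A,1})^0.5.
= (1.40/2.81)^0.5 = (0.4982)^0.5 = 0.706.

0.706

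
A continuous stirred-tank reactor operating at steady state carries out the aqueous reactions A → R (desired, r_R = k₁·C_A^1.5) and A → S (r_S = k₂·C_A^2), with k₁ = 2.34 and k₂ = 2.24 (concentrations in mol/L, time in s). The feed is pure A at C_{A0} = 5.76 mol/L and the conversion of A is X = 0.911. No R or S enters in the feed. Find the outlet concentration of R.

Exit C_A = C_{A0}(1−X) = 5.76×0.0890 = 0.5126 mol/L.
Rates in a CSTR are evaluated at the outlet concentration: r_R = 2.34×0.5126^1.5 = 0.8589, r_S = 2.24×0.5126^2 = 0.5887.
Fraction of consumed A going to R: r_R/(r_R+r_S) = 0.5933.
C_R = 0.5933·C_{A0}·X = 0.5933×5.76×0.911 = 3.11 mol/L.

3.11 mol/L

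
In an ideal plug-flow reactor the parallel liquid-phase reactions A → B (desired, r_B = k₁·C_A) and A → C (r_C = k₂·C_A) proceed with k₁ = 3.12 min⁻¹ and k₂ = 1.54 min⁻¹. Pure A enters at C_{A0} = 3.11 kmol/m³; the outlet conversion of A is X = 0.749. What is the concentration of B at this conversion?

C_A = C_{A0}(1−X) = 0.7806 kmol/m³.
Both paths are first order in A, so the instantaneous fraction to B is constant: dC_B/d(−C_A) = k₁/(k₁+k₂) = 0.6695.
C_B = 0.6695·(C_{A0}−C_A) = 0.6695×2.329 = 1.56 kmol/m³.

1.56 kmol/m³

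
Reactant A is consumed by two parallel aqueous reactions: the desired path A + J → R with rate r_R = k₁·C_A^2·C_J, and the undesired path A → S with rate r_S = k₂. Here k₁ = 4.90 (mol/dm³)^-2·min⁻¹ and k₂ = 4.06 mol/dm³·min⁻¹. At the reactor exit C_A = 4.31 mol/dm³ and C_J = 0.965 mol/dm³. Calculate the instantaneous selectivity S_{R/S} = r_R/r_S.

S_{R/S} = r_R/r_S = (k₁·C_A^2·C_J)/(k₂) = (k₁/k₂)·C_A^2·C_J.
= (4.90×4.310^2×0.9650) / (4.06) = 87.84/4.060 = 21.6.

21.6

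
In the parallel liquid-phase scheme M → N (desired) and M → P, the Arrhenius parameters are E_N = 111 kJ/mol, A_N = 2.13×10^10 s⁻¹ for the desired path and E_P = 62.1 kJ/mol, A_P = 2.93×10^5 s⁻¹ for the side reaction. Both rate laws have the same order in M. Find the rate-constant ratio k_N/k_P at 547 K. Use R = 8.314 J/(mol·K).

k_N/k_P = (A_N/A_P)·exp[−(E_N−E_P)/(RT)] = (A_N/A_P)·exp[(E_P−E_N)/(RT)].
(E_P−E_N)/(RT) = (62.1−111)×10³/(8.314×547) = -48900/4548 = -10.75.
k_N/k_P = (2.13×10^10/2.93×10^5)·exp(-10.75) = 72696 × 2.139×10^-5 = 1.56.

1.56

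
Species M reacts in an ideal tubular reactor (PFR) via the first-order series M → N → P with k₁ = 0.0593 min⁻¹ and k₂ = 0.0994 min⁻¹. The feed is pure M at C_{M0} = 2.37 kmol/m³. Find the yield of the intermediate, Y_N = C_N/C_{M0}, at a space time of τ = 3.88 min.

0.169

For first-order series with pure M initially, C_N(τ) = k₁C_{M0}/(k₂−k₁)·(e^(−k₁τ) − e^(−k₂τ)).
e^(−k₁τ) = e^(−0.0593×3.88) = e^(−0.2301) = 0.7945; e^(−k₂τ) = e^(−0.3857) = 0.6800.
C_N = 0.0593×2.37/(0.0994−0.0593) × (0.7945−0.6800) = 3.505×0.1145 = 0.4012 kmol/m³.
Y_N = C_N/C_{M0} = 0.4012/2.37 = 0.169.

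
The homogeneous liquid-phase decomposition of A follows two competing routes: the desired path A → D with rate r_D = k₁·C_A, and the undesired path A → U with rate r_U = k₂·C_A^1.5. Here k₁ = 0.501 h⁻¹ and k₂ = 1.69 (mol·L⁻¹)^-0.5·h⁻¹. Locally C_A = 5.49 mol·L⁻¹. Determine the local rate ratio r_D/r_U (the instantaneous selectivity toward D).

S_{D/U} = r_D/r_U = (k₁·C_A)/(k₂·C_A^1.5) = (k₁/k₂)·C_A^-0.5.
= (0.501×5.490) / (1.69×5.490^1.5) = 2.750/21.74 = 0.127.

0.127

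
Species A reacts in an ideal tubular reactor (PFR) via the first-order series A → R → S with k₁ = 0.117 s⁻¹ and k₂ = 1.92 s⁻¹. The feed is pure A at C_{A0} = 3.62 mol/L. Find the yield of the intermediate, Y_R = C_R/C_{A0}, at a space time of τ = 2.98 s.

The intermediate concentration in a first-order A→B→C sequence is C_R = k₁C_{A0}(e^(−k₁τ) − e^(−k₂τ))/(k₂−k₁).
e^(−k₁τ) = e^(−0.117×2.98) = e^(−0.3487) = 0.7056; e^(−k₂τ) = e^(−5.722) = 0.003274.
C_R = 0.117×3.62/(1.92−0.117) × (0.7056−0.003274) = 0.2349×0.7024 = 0.1650 mol/L.
Y_R = C_R/C_{A0} = 0.1650/3.62 = 0.0456.

0.0456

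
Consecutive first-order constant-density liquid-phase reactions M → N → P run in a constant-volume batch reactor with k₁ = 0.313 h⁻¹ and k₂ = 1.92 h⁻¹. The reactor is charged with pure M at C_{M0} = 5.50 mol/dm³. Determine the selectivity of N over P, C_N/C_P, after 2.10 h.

For first-order series with pure M initially, C_N(t) = k₁C_{M0}/(k₂−k₁)·(e^(−k₁t) − e^(−k₂t)).
e^(−k₁t) = e^(−0.313×2.10) = e^(−0.6573) = 0.5182; e^(−k₂t) = e^(−4.032) = 0.01774.
C_N = 0.313×5.50/(1.92−0.313) × (0.5182−0.01774) = 1.071×0.5005 = 0.5362 mol/dm³.
C_M = C_{M0}e^(−k₁t) = 2.850 mol/dm³, so C_P = C_{M0}−C_M−C_N = 2.113 mol/dm³; C_N/C_P = 0.254.

0.254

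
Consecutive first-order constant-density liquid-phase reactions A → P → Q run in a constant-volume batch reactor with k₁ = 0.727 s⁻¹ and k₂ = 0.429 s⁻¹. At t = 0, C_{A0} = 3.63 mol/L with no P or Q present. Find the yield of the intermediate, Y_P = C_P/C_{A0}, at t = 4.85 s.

0.233

For first-order series with pure A initially, C_P(t) = k₁C_{A0}/(k₂−k₁)·(e^(−k₁t) − e^(−k₂t)).
e^(−k₁t) = e^(−0.727×4.85) = e^(−3.526) = 0.02942; e^(−k₂t) = e^(−2.081) = 0.1248.
C_P = 0.727×3.63/(0.429−0.727) × (0.02942−0.1248) = (-8.856)×(-0.09543) = 0.8451 mol/L.
Y_P = C_P/C_{A0} = 0.8451/3.63 = 0.233.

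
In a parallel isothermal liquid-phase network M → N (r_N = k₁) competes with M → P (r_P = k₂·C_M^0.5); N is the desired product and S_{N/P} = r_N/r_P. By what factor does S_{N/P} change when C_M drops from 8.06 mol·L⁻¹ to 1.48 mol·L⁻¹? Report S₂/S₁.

2.33

S_{N/P} = (k₁/k₂)·C_M^-0.5, so S₂/S₁ = (C_{M,2}/C_{M,1})^-0.5.
= (1.48/8.06)^(-0.5) = (0.1836)^(-0.5) = 2.33.
Selectivity toward N rises as C_M falls — low-concentration operation is favoured.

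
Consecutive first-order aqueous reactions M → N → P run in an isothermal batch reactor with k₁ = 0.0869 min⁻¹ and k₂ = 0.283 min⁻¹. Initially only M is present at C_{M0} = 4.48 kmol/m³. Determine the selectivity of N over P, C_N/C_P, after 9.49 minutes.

Solving the coupled first-order balances gives C_N(t) = [k₁/(k₂−k₁)]·C_{M0}·(e^(−k₁t) − e^(−k₂t)).
e^(−k₁t) = e^(−0.0869×9.49) = e^(−0.8247) = 0.4384; e^(−k₂t) = e^(−2.686) = 0.06818.
C_N = 0.0869×4.48/(0.283−0.0869) × (0.4384−0.06818) = 1.985×0.3702 = 0.7349 kmol/m³.
C_M = C_{M0}e^(−k₁t) = 1.964 kmol/m³, so C_P = C_{M0}−C_M−C_N = 1.781 kmol/m³; C_N/C_P = 0.413.

0.413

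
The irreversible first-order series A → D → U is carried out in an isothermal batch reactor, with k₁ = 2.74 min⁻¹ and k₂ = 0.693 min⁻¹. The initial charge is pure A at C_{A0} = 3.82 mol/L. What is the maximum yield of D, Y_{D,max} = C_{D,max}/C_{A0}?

0.628

At the optimum, C_{D,max}/C_{A0} = (k₁/k₂)^[k₂/(k₂−k₁)].
= (2.74/0.693)^(0.693/(0.693−2.74)) = (3.954)^(-0.3385) = 0.6279.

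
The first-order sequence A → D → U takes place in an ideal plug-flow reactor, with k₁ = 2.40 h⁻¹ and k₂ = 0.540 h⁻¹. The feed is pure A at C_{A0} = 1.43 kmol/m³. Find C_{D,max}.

For a first-order series the maximum intermediate yield is C_{D,max}/C_{A0} = (k₁/k₂)^[k₂/(k₂−k₁)].
= (2.40/0.540)^(0.540/(0.540−2.40)) = (4.444)^(-0.2903) = 0.6485.
C_{D,max} = 0.6485×1.43 = 0.927 kmol/m³.

0.927 kmol/m³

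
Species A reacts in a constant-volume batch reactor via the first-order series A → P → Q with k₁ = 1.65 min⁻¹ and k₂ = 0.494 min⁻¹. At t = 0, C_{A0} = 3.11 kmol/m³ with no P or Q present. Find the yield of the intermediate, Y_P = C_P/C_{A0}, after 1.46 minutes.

0.566

Solving the coupled first-order balances gives C_P(t) = [k₁/(k₂−k₁)]·C_{A0}·(e^(−k₁t) − e^(−k₂t)).
e^(−k₁t) = e^(−1.65×1.46) = e^(−2.409) = 0.08991; e^(−k₂t) = e^(−0.7212) = 0.4861.
C_P = 1.65×3.11/(0.494−1.65) × (0.08991−0.4861) = (-4.439)×(-0.3962) = 1.759 kmol/m³.
Y_P = C_P/C_{A0} = 1.759/3.11 = 0.566.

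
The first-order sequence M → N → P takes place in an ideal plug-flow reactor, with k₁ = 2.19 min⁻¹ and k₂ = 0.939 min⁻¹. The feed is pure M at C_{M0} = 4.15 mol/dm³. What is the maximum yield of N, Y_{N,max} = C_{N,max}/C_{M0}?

Evaluating C_N at τ_opt = ln(k₂/k₁)/(k₂−k₁) gives C_{N,max}/C_{M0} = (k₁/k₂)^[k₂/(k₂−k₁)].
= (2.19/0.939)^(0.939/(0.939−2.19)) = (2.332)^(-0.7506) = 0.5296.

0.530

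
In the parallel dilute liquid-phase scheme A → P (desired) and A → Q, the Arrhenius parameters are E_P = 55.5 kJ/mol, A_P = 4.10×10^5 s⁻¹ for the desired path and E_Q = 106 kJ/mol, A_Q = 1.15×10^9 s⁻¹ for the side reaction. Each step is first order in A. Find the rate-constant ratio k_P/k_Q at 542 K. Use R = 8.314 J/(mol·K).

k_P/k_Q = (A_P/A_Q)·exp[−(E_P−E_Q)/(RT)] = (A_P/A_Q)·exp[(E_Q−E_P)/(RT)].
(E_Q−E_P)/(RT) = (106−55.5)×10³/(8.314×542) = 50500/4506 = 11.21.
k_P/k_Q = (4.10×10^5/1.15×10^9)·exp(11.21) = 3.565×10^-4 × 73630 = 26.3.
Since E_P < E_Q, lowering the temperature improves selectivity toward P.

26.3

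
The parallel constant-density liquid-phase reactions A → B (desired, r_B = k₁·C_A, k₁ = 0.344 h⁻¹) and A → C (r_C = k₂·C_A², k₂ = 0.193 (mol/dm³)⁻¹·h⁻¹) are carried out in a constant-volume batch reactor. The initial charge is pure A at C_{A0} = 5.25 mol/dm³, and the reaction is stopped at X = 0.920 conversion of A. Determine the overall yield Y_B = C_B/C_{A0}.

C_A = C_{A0}(1−X) = 0.4200 mol/dm³.
Along a PFR/batch, dC_B/dC_A = −r_B/(r_B+r_C) = −k₁/(k₁+k₂·C_A).
Integrating from C_{A0} to C_A: C_B = (0.344/0.193)·ln[(0.344+0.193·5.25)/(0.344+0.193·0.420)] = 1.782·ln(1.357/0.4251) = 2.069 mol/dm³.
Y_B = C_B/C_{A0} = 2.069/5.25 = 0.394.

0.394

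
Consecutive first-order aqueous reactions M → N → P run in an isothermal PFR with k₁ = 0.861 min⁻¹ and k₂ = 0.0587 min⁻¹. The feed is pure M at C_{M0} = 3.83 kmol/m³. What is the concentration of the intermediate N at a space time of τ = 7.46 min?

The intermediate concentration in a first-order A→B→C sequence is C_N = k₁C_{M0}(e^(−k₁τ) − e^(−k₂τ))/(k₂−k₁).
e^(−k₁τ) = e^(−0.861×7.46) = e^(−6.423) = 0.001624; e^(−k₂τ) = e^(−0.4379) = 0.6454.
C_N = 0.861×3.83/(0.0587−0.861) × (0.001624−0.6454) = (-4.110)×(-0.6438) = 2.646 kmol/m³.

2.65 kmol/m³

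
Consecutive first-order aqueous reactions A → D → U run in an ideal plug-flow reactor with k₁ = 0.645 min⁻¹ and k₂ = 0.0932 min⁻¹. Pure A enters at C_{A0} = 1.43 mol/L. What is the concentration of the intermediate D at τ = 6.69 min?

0.874 mol/L

Solving the coupled first-order balances gives C_D(τ) = [k₁/(k₂−k₁)]·C_{A0}·(e^(−k₁τ) − e^(−k₂τ)).
e^(−k₁τ) = e^(−0.645×6.69) = e^(−4.315) = 0.01337; e^(−k₂τ) = e^(−0.6235) = 0.5361.
C_D = 0.645×1.43/(0.0932−0.645) × (0.01337−0.5361) = (-1.672)×(-0.5227) = 0.8737 mol/L.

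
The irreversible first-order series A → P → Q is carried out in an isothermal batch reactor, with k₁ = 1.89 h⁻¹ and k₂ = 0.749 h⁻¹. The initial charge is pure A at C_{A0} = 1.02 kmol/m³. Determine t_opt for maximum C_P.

The intermediate peaks when r₁ = r₂, i.e. k₁e^(−k₁t) = k₂e^(−k₂t), giving t_opt = ln(k₂/k₁)/(k₂−k₁).
= ln(0.749/1.89)/(0.749−1.89) = ln(0.3963)/-1.141 = -0.9256/-1.141 = 0.811 h.

0.811 h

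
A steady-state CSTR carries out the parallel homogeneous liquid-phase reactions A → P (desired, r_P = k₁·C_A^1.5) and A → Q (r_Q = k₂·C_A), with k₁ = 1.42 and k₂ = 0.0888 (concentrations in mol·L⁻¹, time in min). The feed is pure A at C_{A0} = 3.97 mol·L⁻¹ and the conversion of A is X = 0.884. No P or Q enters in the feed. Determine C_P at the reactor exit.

Exit C_A = C_{A0}(1−X) = 3.97×0.116 = 0.4605 mol·L⁻¹.
A CSTR operates uniformly at the exit composition, giving r_P = 0.4438 and r_Q = 0.04089 (each k·C_A^n at C_A = 0.4605).
Fraction of consumed A going to P: r_P/(r_P+r_Q) = 0.9156.
C_P = 0.9156·C_{A0}·X = 0.9156×3.97×0.884 = 3.21 mol·L⁻¹.

3.21 mol·L⁻¹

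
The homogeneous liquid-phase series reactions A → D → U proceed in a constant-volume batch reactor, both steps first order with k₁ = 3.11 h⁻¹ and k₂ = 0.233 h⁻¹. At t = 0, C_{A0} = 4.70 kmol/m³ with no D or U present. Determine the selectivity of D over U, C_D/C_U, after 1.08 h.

The intermediate concentration in a first-order A→B→C sequence is C_D = k₁C_{A0}(e^(−k₁t) − e^(−k₂t))/(k₂−k₁).
e^(−k₁t) = e^(−3.11×1.08) = e^(−3.359) = 0.03478; e^(−k₂t) = e^(−0.2516) = 0.7775.
C_D = 3.11×4.70/(0.233−3.11) × (0.03478−0.7775) = (-5.081)×(-0.7427) = 3.774 kmol/m³.
C_A = C_{A0}e^(−k₁t) = 0.1635 kmol/m³, so C_U = C_{A0}−C_A−C_D = 0.7629 kmol/m³; C_D/C_U = 4.95.

4.95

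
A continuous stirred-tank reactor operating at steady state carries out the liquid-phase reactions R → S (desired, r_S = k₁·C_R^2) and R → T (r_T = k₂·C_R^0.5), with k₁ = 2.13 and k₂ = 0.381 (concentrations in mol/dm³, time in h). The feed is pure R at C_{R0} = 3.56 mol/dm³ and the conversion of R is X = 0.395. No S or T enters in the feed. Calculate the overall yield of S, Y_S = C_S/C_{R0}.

0.374

Exit C_R = C_{R0}(1−X) = 3.56×0.605 = 2.154 mol/dm³.
In a CSTR the entire volume is at exit conditions, so r_S = 2.13×2.154^2 = 9.881 and r_T = 0.381×2.154^0.5 = 0.5591.
Fraction of consumed R going to S: r_S/(r_S+r_T) = 0.9464.
C_S = 0.9464·C_{R0}·X = 0.9464×3.56×0.395 = 1.33 mol/dm³; Y_S = C_S/C_{R0} = 0.374.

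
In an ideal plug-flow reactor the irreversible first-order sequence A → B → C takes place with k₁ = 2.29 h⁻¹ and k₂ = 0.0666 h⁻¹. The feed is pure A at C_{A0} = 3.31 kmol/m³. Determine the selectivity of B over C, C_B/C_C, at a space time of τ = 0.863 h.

The intermediate concentration in a first-order A→B→C sequence is C_B = k₁C_{A0}(e^(−k₁τ) − e^(−k₂τ))/(k₂−k₁).
e^(−k₁τ) = e^(−2.29×0.863) = e^(−1.976) = 0.1386; e^(−k₂τ) = e^(−0.05748) = 0.9441.
C_B = 2.29×3.31/(0.0666−2.29) × (0.1386−0.9441) = (-3.409)×(-0.8056) = 2.746 kmol/m³.
C_A = C_{A0}e^(−k₁τ) = 0.4587 kmol/m³, so C_C = C_{A0}−C_A−C_B = 0.1050 kmol/m³; C_B/C_C = 26.2.

26.2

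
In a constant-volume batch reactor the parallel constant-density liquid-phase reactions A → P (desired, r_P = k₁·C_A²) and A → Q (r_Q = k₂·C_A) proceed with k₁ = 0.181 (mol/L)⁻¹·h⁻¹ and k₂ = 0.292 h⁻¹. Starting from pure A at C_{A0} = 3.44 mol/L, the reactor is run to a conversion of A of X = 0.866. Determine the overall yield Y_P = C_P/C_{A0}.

0.448

C_A = C_{A0}(1−X) = 0.4610 mol/L.
Along a PFR/batch, dC_Q/dC_A = −r_Q/(r_P+r_Q) = −k₂/(k₂+k₁·C_A).
Integrating from C_{A0} to C_A: C_Q = (0.292/0.181)·ln[(0.292+0.181·3.44)/(0.292+0.181·0.461)] = 1.613·ln(0.9146/0.3754) = 1.437 mol/L.
Then C_P = (C_{A0}−C_A) − C_Q = 2.979 − 1.437 = 1.543 mol/L.
Y_P = C_P/C_{A0} = 1.543/3.44 = 0.448.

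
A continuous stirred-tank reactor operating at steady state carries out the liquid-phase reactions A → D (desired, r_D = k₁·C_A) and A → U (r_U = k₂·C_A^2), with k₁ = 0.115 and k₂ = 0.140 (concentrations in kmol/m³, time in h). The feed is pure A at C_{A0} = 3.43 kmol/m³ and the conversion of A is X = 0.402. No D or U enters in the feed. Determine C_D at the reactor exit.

Exit C_A = C_{A0}(1−X) = 3.43×0.598 = 2.051 kmol/m³.
In a CSTR the entire volume is at exit conditions, so r_D = 0.115×2.051 = 0.2359 and r_U = 0.140×2.051^2 = 0.5890.
Fraction of consumed A going to D: r_D/(r_D+r_U) = 0.2860.
C_D = 0.2860·C_{A0}·X = 0.2860×3.43×0.402 = 0.394 kmol/m³.

0.394 kmol/m³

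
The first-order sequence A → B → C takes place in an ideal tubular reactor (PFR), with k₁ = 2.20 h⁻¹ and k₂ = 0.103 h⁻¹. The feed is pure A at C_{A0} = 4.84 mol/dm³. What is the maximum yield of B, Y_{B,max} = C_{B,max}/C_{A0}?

0.860

At the optimum, C_{B,max}/C_{A0} = (k₁/k₂)^[k₂/(k₂−k₁)].
= (2.20/0.103)^(0.103/(0.103−2.20)) = (21.36)^(-0.04912) = 0.8604.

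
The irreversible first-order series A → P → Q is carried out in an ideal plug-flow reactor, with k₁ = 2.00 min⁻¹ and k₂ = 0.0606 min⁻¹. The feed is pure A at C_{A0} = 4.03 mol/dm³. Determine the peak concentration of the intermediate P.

For a first-order series the maximum intermediate yield is C_{P,max}/C_{A0} = (k₁/k₂)^[k₂/(k₂−k₁)].
= (2.00/0.0606)^(0.0606/(0.0606−2.00)) = (33.00)^(-0.03125) = 0.8965.
C_{P,max} = 0.8965×4.03 = 3.61 mol/dm³.

3.61 mol/dm³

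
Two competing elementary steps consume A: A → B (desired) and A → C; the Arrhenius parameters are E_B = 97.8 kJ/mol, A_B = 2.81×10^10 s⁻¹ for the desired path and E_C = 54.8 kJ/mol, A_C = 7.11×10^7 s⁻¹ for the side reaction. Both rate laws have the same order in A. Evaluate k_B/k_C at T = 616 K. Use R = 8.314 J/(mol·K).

Since both paths have the same order in A, the concentration cancels and S_{B/C} = k_B/k_C = (A_B/A_C)·exp[(E_C−E_B)/(RT)].
(E_C−E_B)/(RT) = (54.8−97.8)×10³/(8.314×616) = -43000/5121 = -8.396.
k_B/k_C = (2.81×10^10/7.11×10^7)·exp(-8.396) = 395.2 × 2.257×10^-4 = 0.0892.

0.0892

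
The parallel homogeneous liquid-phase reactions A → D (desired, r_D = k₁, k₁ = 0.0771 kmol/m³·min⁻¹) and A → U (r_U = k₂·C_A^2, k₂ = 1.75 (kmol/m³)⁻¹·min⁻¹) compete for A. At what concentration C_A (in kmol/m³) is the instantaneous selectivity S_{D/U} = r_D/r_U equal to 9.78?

0.0671 kmol/m³

S_{D/U} = (k₁/k₂)·C_A^-2 ⇒ C_A = (S·k₂/k₁)^(-0.5).
= (9.78×1.75/0.0771)^(-0.5) = (222.0)^(-0.5) = 0.0671 kmol/m³.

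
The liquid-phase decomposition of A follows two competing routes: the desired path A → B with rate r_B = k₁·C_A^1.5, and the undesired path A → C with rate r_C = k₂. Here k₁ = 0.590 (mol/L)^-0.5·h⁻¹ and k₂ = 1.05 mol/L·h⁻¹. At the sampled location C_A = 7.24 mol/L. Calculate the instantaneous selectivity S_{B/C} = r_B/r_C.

10.9

S_{B/C} = r_B/r_C = (k₁·C_A^1.5)/(k₂) = (k₁/k₂)·C_A^1.5.
= (0.590×7.240^1.5) / (1.05) = 11.49/1.050 = 10.9.
Since the desired path is higher order in A, keeping C_A high (PFR or concentrated feed) favours B.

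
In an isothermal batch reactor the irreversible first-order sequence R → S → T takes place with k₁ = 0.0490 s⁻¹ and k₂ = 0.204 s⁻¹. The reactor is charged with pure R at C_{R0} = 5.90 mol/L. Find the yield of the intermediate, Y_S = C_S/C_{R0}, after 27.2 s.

Solving the coupled first-order balances gives C_S(t) = [k₁/(k₂−k₁)]·C_{R0}·(e^(−k₁t) − e^(−k₂t)).
e^(−k₁t) = e^(−0.0490×27.2) = e^(−1.333) = 0.2637; e^(−k₂t) = e^(−5.549) = 0.003892.
C_S = 0.0490×5.90/(0.204−0.0490) × (0.2637−0.003892) = 1.865×0.2598 = 0.4847 mol/L.
Y_S = C_S/C_{R0} = 0.4847/5.90 = 0.0821.

0.0821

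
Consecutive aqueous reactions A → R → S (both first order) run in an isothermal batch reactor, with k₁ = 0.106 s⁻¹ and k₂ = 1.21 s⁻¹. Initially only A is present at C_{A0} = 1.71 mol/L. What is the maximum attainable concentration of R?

Evaluating C_R at t_opt = ln(k₂/k₁)/(k₂−k₁) gives C_{R,max}/C_{A0} = (k₁/k₂)^[k₂/(k₂−k₁)].
= (0.106/1.21)^(1.21/(1.21−0.106)) = (0.08760)^(1.096) = 0.06934.
C_{R,max} = 0.06934×1.71 = 0.119 mol/L.

0.119 mol/L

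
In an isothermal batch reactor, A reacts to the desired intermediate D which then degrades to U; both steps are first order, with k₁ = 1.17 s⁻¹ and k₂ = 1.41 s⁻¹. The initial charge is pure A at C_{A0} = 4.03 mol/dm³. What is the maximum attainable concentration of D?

1.35 mol/dm³

At the optimum, C_{D,max}/C_{A0} = (k₁/k₂)^[k₂/(k₂−k₁)].
= (1.17/1.41)^(1.41/(1.41−1.17)) = (0.8298)^(5.875) = 0.3341.
C_{D,max} = 0.3341×4.03 = 1.35 mol/dm³.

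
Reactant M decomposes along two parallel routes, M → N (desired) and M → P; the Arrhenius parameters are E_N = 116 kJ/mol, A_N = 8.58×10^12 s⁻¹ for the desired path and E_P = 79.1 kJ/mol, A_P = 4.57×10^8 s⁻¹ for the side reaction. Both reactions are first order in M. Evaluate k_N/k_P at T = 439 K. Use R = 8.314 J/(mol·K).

0.764

With equal orders, S_{N/P} = k_N/k_P = (A_N/A_P)·exp[(E_P−E_N)/(RT)].
(E_P−E_N)/(RT) = (79.1−116)×10³/(8.314×439) = -36900/3650 = -10.11.
k_N/k_P = (8.58×10^12/4.57×10^8)·exp(-10.11) = 18775 × 4.067×10^-5 = 0.764.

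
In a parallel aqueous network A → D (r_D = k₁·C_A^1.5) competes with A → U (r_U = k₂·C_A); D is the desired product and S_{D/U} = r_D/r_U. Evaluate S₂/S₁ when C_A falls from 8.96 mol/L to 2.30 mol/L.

S_{D/U} = (k₁/k₂)·C_A^0.5, so S₂/S₁ = (C_{A,2}/C_{A,1})^0.5.
= (2.30/8.96)^0.5 = (0.2567)^0.5 = 0.507.

0.507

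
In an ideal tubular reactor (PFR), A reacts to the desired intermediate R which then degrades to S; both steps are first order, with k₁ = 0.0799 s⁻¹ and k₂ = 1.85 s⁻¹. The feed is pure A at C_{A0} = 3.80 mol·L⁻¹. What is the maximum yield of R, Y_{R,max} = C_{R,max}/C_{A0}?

0.0375

For a first-order series the maximum intermediate yield is C_{R,max}/C_{A0} = (k₁/k₂)^[k₂/(k₂−k₁)].
= (0.0799/1.85)^(1.85/(1.85−0.0799)) = (0.04319)^(1.045) = 0.03748.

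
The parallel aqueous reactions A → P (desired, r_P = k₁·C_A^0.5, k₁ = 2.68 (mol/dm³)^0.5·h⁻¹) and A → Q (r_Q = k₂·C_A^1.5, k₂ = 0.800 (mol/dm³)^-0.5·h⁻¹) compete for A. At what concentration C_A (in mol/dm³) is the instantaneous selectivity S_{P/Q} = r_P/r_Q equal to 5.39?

0.622 mol/dm³

S_{P/Q} = (k₁/k₂)·C_A⁻¹ ⇒ C_A = (S·k₂/k₁)^(-1).
= (5.39×0.800/2.68)^(-1) = (1.609)^(-1) = 0.622 mol/dm³.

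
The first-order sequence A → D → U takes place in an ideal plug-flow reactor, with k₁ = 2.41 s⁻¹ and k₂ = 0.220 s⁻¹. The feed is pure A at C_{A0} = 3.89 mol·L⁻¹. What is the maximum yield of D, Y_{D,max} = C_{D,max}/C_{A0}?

0.786

For a first-order series the maximum intermediate yield is C_{D,max}/C_{A0} = (k₁/k₂)^[k₂/(k₂−k₁)].
= (2.41/0.220)^(0.220/(0.220−2.41)) = (10.95)^(-0.1005) = 0.7863.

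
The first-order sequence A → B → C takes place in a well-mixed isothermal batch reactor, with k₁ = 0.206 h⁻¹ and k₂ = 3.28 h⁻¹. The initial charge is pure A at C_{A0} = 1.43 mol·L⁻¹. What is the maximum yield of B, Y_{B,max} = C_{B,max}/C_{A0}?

0.0522

For a first-order series the maximum intermediate yield is C_{B,max}/C_{A0} = (k₁/k₂)^[k₂/(k₂−k₁)].
= (0.206/3.28)^(3.28/(3.28−0.206)) = (0.06280)^(1.067) = 0.05217.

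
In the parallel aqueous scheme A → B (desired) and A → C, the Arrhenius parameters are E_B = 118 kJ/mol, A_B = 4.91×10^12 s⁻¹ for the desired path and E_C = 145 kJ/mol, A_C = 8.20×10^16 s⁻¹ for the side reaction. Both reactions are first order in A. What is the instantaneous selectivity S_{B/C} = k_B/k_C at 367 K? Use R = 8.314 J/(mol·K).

0.417

k_B/k_C = (A_B/A_C)·exp[−(E_B−E_C)/(RT)] = (A_B/A_C)·exp[(E_C−E_B)/(RT)].
(E_C−E_B)/(RT) = (145−118)×10³/(8.314×367) = 27000/3051 = 8.849.
k_B/k_C = (4.91×10^12/8.20×10^16)·exp(8.849) = 5.988×10^-5 × 6966 = 0.417.
Since E_B < E_C, lowering the temperature improves selectivity toward B.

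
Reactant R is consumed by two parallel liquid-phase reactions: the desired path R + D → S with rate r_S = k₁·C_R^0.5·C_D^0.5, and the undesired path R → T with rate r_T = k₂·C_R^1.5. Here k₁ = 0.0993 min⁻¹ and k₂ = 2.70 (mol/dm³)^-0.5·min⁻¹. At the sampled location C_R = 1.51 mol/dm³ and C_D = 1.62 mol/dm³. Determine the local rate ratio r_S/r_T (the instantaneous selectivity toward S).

S_{S/T} = r_S/r_T = (k₁·C_R^0.5·C_D^0.5)/(k₂·C_R^1.5) = (k₁/k₂)·C_R⁻¹·C_D^0.5.
= (0.0993×1.510^0.5×1.620^0.5) / (2.70×1.510^1.5) = 0.1553/5.010 = 0.0310.

0.0310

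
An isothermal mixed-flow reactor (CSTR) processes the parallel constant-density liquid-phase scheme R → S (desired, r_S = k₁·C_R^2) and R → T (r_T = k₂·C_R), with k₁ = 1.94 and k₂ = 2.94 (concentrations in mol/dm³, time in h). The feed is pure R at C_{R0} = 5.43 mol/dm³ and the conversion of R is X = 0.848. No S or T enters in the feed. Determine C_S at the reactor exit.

1.62 mol/dm³

Exit C_R = C_{R0}(1−X) = 5.43×0.152 = 0.8254 mol/dm³.
A CSTR operates uniformly at the exit composition, giving r_S = 1.322 and r_T = 2.427 (each k·C_R^n at C_R = 0.8254).
Fraction of consumed R going to S: r_S/(r_S+r_T) = 0.3526.
C_S = 0.3526·C_{R0}·X = 0.3526×5.43×0.848 = 1.62 mol/dm³.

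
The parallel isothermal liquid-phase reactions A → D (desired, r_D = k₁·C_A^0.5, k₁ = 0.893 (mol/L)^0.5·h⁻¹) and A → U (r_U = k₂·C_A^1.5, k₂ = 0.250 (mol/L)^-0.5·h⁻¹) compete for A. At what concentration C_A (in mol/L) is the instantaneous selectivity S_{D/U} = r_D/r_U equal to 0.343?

10.4 mol/L

S_{D/U} = (k₁/k₂)·C_A⁻¹ ⇒ C_A = (S·k₂/k₁)^(-1).
= (0.343×0.250/0.893)^(-1) = (0.09602)^(-1) = 10.4 mol/L.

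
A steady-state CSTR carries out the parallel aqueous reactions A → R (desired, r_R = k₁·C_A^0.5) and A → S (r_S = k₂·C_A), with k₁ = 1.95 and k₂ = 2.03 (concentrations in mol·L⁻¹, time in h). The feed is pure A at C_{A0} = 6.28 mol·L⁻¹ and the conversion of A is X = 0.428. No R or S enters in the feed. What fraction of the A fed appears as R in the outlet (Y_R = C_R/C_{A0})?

Exit C_A = C_{A0}(1−X) = 6.28×0.572 = 3.592 mol·L⁻¹.
In a CSTR the entire volume is at exit conditions, so r_R = 1.95×3.592^0.5 = 3.696 and r_S = 2.03×3.592 = 7.292.
Fraction of consumed A going to R: r_R/(r_R+r_S) = 0.3364.
C_R = 0.3364·C_{A0}·X = 0.3364×6.28×0.428 = 0.904 mol·L⁻¹; Y_R = C_R/C_{A0} = 0.144.

0.144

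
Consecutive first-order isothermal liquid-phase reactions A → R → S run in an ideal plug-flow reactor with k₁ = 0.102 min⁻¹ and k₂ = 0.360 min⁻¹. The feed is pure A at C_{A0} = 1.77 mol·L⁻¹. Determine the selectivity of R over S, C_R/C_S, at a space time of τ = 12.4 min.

0.175

The intermediate concentration in a first-order A→B→C sequence is C_R = k₁C_{A0}(e^(−k₁τ) − e^(−k₂τ))/(k₂−k₁).
e^(−k₁τ) = e^(−0.102×12.4) = e^(−1.265) = 0.2823; e^(−k₂τ) = e^(−4.464) = 0.01152.
C_R = 0.102×1.77/(0.360−0.102) × (0.2823−0.01152) = 0.6998×0.2708 = 0.1895 mol·L⁻¹.
C_A = C_{A0}e^(−k₁τ) = 0.4997 mol·L⁻¹, so C_S = C_{A0}−C_A−C_R = 1.081 mol·L⁻¹; C_R/C_S = 0.175.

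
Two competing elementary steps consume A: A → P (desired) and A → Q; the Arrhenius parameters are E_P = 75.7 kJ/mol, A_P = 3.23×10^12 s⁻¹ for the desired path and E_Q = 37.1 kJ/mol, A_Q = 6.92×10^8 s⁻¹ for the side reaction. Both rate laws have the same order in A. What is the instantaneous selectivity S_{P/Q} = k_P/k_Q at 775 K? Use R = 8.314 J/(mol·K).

k_P/k_Q = (A_P/A_Q)·exp[−(E_P−E_Q)/(RT)] = (A_P/A_Q)·exp[(E_Q−E_P)/(RT)].
(E_Q−E_P)/(RT) = (37.1−75.7)×10³/(8.314×775) = -38600/6443 = -5.991.
k_P/k_Q = (3.23×10^12/6.92×10^8)·exp(-5.991) = 4668 × 0.002502 = 11.7.
Since E_P > E_Q, raising the temperature improves selectivity toward P.

11.7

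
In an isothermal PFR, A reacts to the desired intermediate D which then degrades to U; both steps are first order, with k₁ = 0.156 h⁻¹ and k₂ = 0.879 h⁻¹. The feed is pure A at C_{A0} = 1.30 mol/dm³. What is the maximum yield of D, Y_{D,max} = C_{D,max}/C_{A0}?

0.122

At the optimum, C_{D,max}/C_{A0} = (k₁/k₂)^[k₂/(k₂−k₁)].
= (0.156/0.879)^(0.879/(0.879−0.156)) = (0.1775)^(1.216) = 0.1222.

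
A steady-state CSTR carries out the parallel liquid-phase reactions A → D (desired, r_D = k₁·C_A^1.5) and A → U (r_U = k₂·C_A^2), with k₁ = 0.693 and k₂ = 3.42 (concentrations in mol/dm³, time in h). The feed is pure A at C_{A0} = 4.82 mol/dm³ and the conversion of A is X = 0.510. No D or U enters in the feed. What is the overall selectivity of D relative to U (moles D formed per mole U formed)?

0.132

Exit C_A = C_{A0}(1−X) = 4.82×0.490 = 2.362 mol/dm³.
A CSTR operates uniformly at the exit composition, giving r_D = 2.515 and r_U = 19.08 (each k·C_A^n at C_A = 2.362).
Overall selectivity = C_D/C_U = r_Dτ/(r_Uτ) = r_D/r_U = 0.132.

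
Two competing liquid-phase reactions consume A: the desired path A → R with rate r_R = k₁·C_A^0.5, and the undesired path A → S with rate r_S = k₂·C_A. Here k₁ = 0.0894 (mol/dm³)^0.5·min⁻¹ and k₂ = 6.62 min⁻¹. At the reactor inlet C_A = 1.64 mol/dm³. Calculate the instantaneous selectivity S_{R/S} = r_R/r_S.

S_{R/S} = r_R/r_S = (k₁·C_A^0.5)/(k₂·C_A) = (k₁/k₂)·C_A^-0.5.
= (0.0894×1.640^0.5) / (6.62×1.640) = 0.1145/10.86 = 0.0105.

0.0105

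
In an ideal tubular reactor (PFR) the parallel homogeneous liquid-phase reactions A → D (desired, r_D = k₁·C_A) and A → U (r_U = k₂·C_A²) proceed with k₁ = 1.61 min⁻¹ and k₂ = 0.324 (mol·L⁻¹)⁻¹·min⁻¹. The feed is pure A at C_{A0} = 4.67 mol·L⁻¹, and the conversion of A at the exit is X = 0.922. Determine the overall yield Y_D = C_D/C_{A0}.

C_A = C_{A0}(1−X) = 0.3643 mol·L⁻¹.
Along a PFR/batch, dC_D/dC_A = −r_D/(r_D+r_U) = −k₁/(k₁+k₂·C_A).
Integrating from C_{A0} to C_A: C_D = (1.61/0.324)·ln[(1.61+0.324·4.67)/(1.61+0.324·0.364)] = 4.969·ln(3.123/1.728) = 2.941 mol·L⁻¹.
Y_D = C_D/C_{A0} = 2.941/4.67 = 0.630.

0.630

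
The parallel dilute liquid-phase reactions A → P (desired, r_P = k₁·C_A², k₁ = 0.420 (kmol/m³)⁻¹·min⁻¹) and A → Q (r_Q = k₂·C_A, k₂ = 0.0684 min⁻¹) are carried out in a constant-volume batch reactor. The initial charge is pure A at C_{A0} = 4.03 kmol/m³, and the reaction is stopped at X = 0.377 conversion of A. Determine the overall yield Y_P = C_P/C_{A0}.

C_A = C_{A0}(1−X) = 2.511 kmol/m³.
Along a PFR/batch, dC_Q/dC_A = −r_Q/(r_P+r_Q) = −k₂/(k₂+k₁·C_A).
Integrating from C_{A0} to C_A: C_Q = (0.0684/0.420)·ln[(0.0684+0.420·4.03)/(0.0684+0.420·2.51)] = 0.1629·ln(1.761/1.123) = 0.07328 kmol/m³.
Then C_P = (C_{A0}−C_A) − C_Q = 1.519 − 0.07328 = 1.446 kmol/m³.
Y_P = C_P/C_{A0} = 1.446/4.03 = 0.359.

0.359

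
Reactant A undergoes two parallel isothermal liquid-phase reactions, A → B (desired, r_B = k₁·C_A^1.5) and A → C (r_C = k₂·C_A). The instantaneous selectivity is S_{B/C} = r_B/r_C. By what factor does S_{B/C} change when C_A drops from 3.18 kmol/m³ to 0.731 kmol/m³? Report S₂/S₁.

S_{B/C} = (k₁/k₂)·C_A^0.5, so S₂/S₁ = (C_{A,2}/C_{A,1})^0.5.
= (0.731/3.18)^0.5 = (0.2299)^0.5 = 0.479.
Selectivity toward B falls as C_A falls — high-concentration operation is favoured.

0.479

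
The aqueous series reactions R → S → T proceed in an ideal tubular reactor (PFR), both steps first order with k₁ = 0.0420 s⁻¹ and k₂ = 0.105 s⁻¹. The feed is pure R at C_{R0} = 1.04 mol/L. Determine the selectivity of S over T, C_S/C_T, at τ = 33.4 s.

Solving the coupled first-order balances gives C_S(τ) = [k₁/(k₂−k₁)]·C_{R0}·(e^(−k₁τ) − e^(−k₂τ)).
e^(−k₁τ) = e^(−0.0420×33.4) = e^(−1.403) = 0.2459; e^(−k₂τ) = e^(−3.507) = 0.02999.
C_S = 0.0420×1.04/(0.105−0.0420) × (0.2459−0.02999) = 0.6933×0.2159 = 0.1497 mol/L.
C_R = C_{R0}e^(−k₁τ) = 0.2557 mol/L, so C_T = C_{R0}−C_R−C_S = 0.6346 mol/L; C_S/C_T = 0.236.

0.236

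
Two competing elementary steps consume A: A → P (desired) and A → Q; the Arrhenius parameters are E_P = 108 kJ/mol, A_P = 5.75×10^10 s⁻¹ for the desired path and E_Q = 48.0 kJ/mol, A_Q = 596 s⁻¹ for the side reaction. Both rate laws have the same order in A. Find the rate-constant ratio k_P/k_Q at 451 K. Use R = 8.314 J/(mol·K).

Since both paths have the same order in A, the concentration cancels and S_{P/Q} = k_P/k_Q = (A_P/A_Q)·exp[(E_Q−E_P)/(RT)].
(E_Q−E_P)/(RT) = (48.0−108)×10³/(8.314×451) = -60000/3750 = -16.00.
k_P/k_Q = (5.75×10^10/596)·exp(-16.00) = 9.648×10^7 × 1.123×10^-7 = 10.8.

10.8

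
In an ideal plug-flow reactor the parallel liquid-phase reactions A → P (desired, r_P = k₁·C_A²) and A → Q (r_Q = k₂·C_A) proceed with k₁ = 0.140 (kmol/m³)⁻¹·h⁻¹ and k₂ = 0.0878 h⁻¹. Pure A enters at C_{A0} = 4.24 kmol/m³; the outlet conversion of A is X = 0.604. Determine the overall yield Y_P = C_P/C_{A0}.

0.494

C_A = C_{A0}(1−X) = 1.679 kmol/m³.
Along a PFR/batch, dC_Q/dC_A = −r_Q/(r_P+r_Q) = −k₂/(k₂+k₁·C_A).
Integrating from C_{A0} to C_A: C_Q = (0.0878/0.140)·ln[(0.0878+0.140·4.24)/(0.0878+0.140·1.68)] = 0.6271·ln(0.6814/0.3229) = 0.4684 kmol/m³.
Then C_P = (C_{A0}−C_A) − C_Q = 2.561 − 0.4684 = 2.093 kmol/m³.
Y_P = C_P/C_{A0} = 2.093/4.24 = 0.494.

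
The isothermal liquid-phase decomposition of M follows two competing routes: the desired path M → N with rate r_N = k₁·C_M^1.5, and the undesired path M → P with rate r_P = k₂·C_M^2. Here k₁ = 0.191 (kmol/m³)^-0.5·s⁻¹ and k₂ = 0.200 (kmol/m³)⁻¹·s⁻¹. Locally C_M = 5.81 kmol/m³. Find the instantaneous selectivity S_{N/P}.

S_{N/P} = r_N/r_P = (k₁·C_M^1.5)/(k₂·C_M^2) = (k₁/k₂)·C_M^-0.5.
= (0.191×5.810^1.5) / (0.200×5.810^2) = 2.675/6.751 = 0.396.
The undesired path is higher order in M, so low C_M (CSTR or dilute feed) favours N.

0.396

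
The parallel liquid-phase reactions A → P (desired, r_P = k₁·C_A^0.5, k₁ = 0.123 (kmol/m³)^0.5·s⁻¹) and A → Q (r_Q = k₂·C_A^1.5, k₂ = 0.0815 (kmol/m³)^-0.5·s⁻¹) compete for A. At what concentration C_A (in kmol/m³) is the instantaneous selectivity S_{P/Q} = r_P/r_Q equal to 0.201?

7.51 kmol/m³

S_{P/Q} = (k₁/k₂)·C_A⁻¹ ⇒ C_A = (S·k₂/k₁)^(-1).
= (0.201×0.0815/0.123)^(-1) = (0.1332)^(-1) = 7.51 kmol/m³.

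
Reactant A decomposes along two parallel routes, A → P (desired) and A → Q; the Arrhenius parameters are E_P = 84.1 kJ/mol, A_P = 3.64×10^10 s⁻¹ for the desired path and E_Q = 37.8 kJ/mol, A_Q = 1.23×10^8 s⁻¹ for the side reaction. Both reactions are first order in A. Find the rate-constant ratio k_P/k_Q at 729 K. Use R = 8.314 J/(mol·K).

0.142

Since both paths have the same order in A, the concentration cancels and S_{P/Q} = k_P/k_Q = (A_P/A_Q)·exp[(E_Q−E_P)/(RT)].
(E_Q−E_P)/(RT) = (37.8−84.1)×10³/(8.314×729) = -46300/6061 = -7.639.
k_P/k_Q = (3.64×10^10/1.23×10^8)·exp(-7.639) = 295.9 × 4.813×10^-4 = 0.142.
Since E_P > E_Q, raising the temperature improves selectivity toward P.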